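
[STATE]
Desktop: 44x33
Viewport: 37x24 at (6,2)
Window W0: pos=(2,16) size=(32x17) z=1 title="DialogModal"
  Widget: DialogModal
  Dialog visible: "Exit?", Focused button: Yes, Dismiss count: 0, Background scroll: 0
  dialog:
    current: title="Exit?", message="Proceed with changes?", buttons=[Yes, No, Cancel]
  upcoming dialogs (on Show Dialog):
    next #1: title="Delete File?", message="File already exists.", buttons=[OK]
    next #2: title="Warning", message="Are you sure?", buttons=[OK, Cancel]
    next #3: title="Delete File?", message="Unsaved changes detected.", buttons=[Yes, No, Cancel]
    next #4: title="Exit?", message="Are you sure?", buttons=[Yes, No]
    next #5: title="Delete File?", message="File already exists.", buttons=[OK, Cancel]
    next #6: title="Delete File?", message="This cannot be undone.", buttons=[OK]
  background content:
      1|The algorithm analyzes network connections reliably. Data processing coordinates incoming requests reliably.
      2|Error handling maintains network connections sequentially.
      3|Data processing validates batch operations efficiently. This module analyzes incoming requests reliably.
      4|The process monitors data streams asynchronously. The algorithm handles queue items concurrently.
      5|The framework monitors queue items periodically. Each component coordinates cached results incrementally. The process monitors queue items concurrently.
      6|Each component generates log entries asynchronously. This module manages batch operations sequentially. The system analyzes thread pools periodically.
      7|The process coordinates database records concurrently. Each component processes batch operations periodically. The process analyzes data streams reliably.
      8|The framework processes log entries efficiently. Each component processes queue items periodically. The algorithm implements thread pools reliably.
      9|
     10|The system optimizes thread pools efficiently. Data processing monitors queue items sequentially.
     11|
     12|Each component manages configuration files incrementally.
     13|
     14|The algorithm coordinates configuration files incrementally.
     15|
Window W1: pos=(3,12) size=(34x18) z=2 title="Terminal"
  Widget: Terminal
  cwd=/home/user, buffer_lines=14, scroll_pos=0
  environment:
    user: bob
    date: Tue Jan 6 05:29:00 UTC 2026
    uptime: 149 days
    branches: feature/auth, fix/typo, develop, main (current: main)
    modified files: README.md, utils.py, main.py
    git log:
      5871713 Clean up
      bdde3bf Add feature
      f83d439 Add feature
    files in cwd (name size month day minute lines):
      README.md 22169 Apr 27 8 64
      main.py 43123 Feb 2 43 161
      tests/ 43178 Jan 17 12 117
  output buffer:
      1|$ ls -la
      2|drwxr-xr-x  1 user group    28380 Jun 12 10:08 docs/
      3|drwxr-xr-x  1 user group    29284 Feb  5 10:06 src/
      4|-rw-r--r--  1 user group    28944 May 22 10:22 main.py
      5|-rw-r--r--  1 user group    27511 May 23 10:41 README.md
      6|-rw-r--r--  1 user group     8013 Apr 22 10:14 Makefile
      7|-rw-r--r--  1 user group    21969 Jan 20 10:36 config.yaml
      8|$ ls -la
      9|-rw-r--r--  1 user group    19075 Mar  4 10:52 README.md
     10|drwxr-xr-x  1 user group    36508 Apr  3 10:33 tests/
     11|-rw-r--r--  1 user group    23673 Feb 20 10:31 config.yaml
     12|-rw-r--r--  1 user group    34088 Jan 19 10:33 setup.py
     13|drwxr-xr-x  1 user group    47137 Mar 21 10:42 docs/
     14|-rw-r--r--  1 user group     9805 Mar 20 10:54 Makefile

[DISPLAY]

                                     
                                     
                                     
                                     
                                     
                                     
                                     
                                     
                                     
                                     
━━━━━━━━━━━━━━━━━━━━━━━━━━━━━━┓      
erminal                       ┃      
──────────────────────────────┨      
ls -la                        ┃      
wxr-xr-x  1 user group    2838┃      
wxr-xr-x  1 user group    2928┃      
w-r--r--  1 user group    2894┃      
w-r--r--  1 user group    2751┃      
w-r--r--  1 user group     801┃      
w-r--r--  1 user group    2196┃      
ls -la                        ┃      
w-r--r--  1 user group    1907┃      
wxr-xr-x  1 user group    3650┃      
w-r--r--  1 user group    2367┃      


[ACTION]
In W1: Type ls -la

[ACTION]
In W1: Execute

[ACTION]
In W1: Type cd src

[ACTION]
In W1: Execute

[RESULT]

                                     
                                     
                                     
                                     
                                     
                                     
                                     
                                     
                                     
                                     
━━━━━━━━━━━━━━━━━━━━━━━━━━━━━━┓      
erminal                       ┃      
──────────────────────────────┨      
ls -la                        ┃      
w-r--r--  1 user group    1907┃      
wxr-xr-x  1 user group    3650┃      
w-r--r--  1 user group    2367┃      
w-r--r--  1 user group    3408┃      
wxr-xr-x  1 user group    4713┃      
w-r--r--  1 user group     980┃      
ls -la                        ┃      
w-r--r--  1 bob group    22169┃      
w-r--r--  1 bob group    43123┃      
wxr-xr-x  1 bob group    43178┃      


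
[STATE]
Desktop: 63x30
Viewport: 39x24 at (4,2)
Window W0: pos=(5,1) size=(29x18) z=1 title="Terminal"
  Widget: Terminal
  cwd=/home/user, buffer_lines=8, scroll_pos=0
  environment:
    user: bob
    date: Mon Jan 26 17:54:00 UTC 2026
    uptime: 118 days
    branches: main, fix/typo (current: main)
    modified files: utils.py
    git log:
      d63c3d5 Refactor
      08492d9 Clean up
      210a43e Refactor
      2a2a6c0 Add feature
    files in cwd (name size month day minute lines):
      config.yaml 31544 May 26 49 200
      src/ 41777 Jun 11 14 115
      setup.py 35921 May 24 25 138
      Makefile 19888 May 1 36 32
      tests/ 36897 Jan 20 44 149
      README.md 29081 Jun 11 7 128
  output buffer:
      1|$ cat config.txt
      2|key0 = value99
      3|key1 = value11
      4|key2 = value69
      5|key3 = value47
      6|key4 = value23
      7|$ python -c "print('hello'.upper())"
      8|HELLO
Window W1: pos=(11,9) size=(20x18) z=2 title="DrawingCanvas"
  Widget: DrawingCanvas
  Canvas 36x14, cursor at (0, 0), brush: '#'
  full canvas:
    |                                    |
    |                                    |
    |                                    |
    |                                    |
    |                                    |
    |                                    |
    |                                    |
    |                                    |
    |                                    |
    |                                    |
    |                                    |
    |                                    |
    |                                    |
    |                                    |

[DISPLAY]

 ┃ Terminal                  ┃         
 ┠───────────────────────────┨         
 ┃$ cat config.txt           ┃         
 ┃key0 = value99             ┃         
 ┃key1 = value11             ┃         
 ┃key2 = value69             ┃         
 ┃key3 = value47             ┃         
 ┃key4 ┏━━━━━━━━━━━━━━━━━━┓  ┃         
 ┃$ pyt┃ DrawingCanvas    ┃'.┃         
 ┃HELLO┠──────────────────┨  ┃         
 ┃$ █  ┃+                 ┃  ┃         
 ┃     ┃                  ┃  ┃         
 ┃     ┃                  ┃  ┃         
 ┃     ┃                  ┃  ┃         
 ┃     ┃                  ┃  ┃         
 ┃     ┃                  ┃  ┃         
 ┗━━━━━┃                  ┃━━┛         
       ┃                  ┃            
       ┃                  ┃            
       ┃                  ┃            
       ┃                  ┃            
       ┃                  ┃            
       ┃                  ┃            
       ┃                  ┃            


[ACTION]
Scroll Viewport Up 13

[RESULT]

                                       
 ┏━━━━━━━━━━━━━━━━━━━━━━━━━━━┓         
 ┃ Terminal                  ┃         
 ┠───────────────────────────┨         
 ┃$ cat config.txt           ┃         
 ┃key0 = value99             ┃         
 ┃key1 = value11             ┃         
 ┃key2 = value69             ┃         
 ┃key3 = value47             ┃         
 ┃key4 ┏━━━━━━━━━━━━━━━━━━┓  ┃         
 ┃$ pyt┃ DrawingCanvas    ┃'.┃         
 ┃HELLO┠──────────────────┨  ┃         
 ┃$ █  ┃+                 ┃  ┃         
 ┃     ┃                  ┃  ┃         
 ┃     ┃                  ┃  ┃         
 ┃     ┃                  ┃  ┃         
 ┃     ┃                  ┃  ┃         
 ┃     ┃                  ┃  ┃         
 ┗━━━━━┃                  ┃━━┛         
       ┃                  ┃            
       ┃                  ┃            
       ┃                  ┃            
       ┃                  ┃            
       ┃                  ┃            


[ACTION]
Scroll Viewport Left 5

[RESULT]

                                       
     ┏━━━━━━━━━━━━━━━━━━━━━━━━━━━┓     
     ┃ Terminal                  ┃     
     ┠───────────────────────────┨     
     ┃$ cat config.txt           ┃     
     ┃key0 = value99             ┃     
     ┃key1 = value11             ┃     
     ┃key2 = value69             ┃     
     ┃key3 = value47             ┃     
     ┃key4 ┏━━━━━━━━━━━━━━━━━━┓  ┃     
     ┃$ pyt┃ DrawingCanvas    ┃'.┃     
     ┃HELLO┠──────────────────┨  ┃     
     ┃$ █  ┃+                 ┃  ┃     
     ┃     ┃                  ┃  ┃     
     ┃     ┃                  ┃  ┃     
     ┃     ┃                  ┃  ┃     
     ┃     ┃                  ┃  ┃     
     ┃     ┃                  ┃  ┃     
     ┗━━━━━┃                  ┃━━┛     
           ┃                  ┃        
           ┃                  ┃        
           ┃                  ┃        
           ┃                  ┃        
           ┃                  ┃        


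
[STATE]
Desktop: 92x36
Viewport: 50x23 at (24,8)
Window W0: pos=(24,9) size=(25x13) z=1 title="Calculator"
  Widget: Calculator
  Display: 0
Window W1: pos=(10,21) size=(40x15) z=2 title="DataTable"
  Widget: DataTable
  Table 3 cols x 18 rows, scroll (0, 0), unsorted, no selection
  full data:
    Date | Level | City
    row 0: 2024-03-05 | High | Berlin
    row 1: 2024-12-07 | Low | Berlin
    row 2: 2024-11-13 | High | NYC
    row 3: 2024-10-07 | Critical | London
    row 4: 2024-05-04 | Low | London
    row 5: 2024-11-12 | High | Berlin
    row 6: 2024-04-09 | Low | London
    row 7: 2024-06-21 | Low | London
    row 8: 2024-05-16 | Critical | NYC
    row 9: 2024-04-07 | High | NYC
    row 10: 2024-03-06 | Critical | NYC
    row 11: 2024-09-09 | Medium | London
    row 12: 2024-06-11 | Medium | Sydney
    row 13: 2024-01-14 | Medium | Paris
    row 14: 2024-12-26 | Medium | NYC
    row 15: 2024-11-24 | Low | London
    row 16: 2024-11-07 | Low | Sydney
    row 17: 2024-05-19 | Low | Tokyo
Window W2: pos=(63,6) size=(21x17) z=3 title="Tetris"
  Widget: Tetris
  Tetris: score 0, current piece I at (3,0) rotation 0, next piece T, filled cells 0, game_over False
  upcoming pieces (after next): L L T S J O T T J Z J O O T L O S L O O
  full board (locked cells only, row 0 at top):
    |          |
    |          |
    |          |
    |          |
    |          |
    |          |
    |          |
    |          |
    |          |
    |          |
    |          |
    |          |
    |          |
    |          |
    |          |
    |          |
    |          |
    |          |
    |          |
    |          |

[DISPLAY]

                                       ┠──────────
┏━━━━━━━━━━━━━━━━━━━━━━━┓              ┃          
┃ Calculator            ┃              ┃          
┠───────────────────────┨              ┃          
┃                      0┃              ┃          
┃┌───┬───┬───┬───┐      ┃              ┃          
┃│ 7 │ 8 │ 9 │ ÷ │      ┃              ┃          
┃├───┼───┼───┼───┤      ┃              ┃          
┃│ 4 │ 5 │ 6 │ × │      ┃              ┃          
┃├───┼───┼───┼───┤      ┃              ┃          
┃│ 1 │ 2 │ 3 │ - │      ┃              ┃          
┃├───┼───┼───┼───┤      ┃              ┃          
┃│ 0 │ . │ = │ + │      ┃              ┃          
━━━━━━━━━━━━━━━━━━━━━━━━━┓             ┃          
                         ┃             ┗━━━━━━━━━━
─────────────────────────┨                        
vel   │City              ┃                        
──────┼──────            ┃                        
gh    │Berlin            ┃                        
w     │Berlin            ┃                        
gh    │NYC               ┃                        
itical│London            ┃                        
w     │London            ┃                        


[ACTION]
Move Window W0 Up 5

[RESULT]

┃┌───┬───┬───┬───┐      ┃              ┠──────────
┃│ 7 │ 8 │ 9 │ ÷ │      ┃              ┃          
┃├───┼───┼───┼───┤      ┃              ┃          
┃│ 4 │ 5 │ 6 │ × │      ┃              ┃          
┃├───┼───┼───┼───┤      ┃              ┃          
┃│ 1 │ 2 │ 3 │ - │      ┃              ┃          
┃├───┼───┼───┼───┤      ┃              ┃          
┃│ 0 │ . │ = │ + │      ┃              ┃          
┗━━━━━━━━━━━━━━━━━━━━━━━┛              ┃          
                                       ┃          
                                       ┃          
                                       ┃          
                                       ┃          
━━━━━━━━━━━━━━━━━━━━━━━━━┓             ┃          
                         ┃             ┗━━━━━━━━━━
─────────────────────────┨                        
vel   │City              ┃                        
──────┼──────            ┃                        
gh    │Berlin            ┃                        
w     │Berlin            ┃                        
gh    │NYC               ┃                        
itical│London            ┃                        
w     │London            ┃                        


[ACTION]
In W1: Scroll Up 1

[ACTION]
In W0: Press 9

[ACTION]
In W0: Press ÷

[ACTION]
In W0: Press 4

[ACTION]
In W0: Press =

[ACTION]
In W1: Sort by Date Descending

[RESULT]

┃┌───┬───┬───┬───┐      ┃              ┠──────────
┃│ 7 │ 8 │ 9 │ ÷ │      ┃              ┃          
┃├───┼───┼───┼───┤      ┃              ┃          
┃│ 4 │ 5 │ 6 │ × │      ┃              ┃          
┃├───┼───┼───┼───┤      ┃              ┃          
┃│ 1 │ 2 │ 3 │ - │      ┃              ┃          
┃├───┼───┼───┼───┤      ┃              ┃          
┃│ 0 │ . │ = │ + │      ┃              ┃          
┗━━━━━━━━━━━━━━━━━━━━━━━┛              ┃          
                                       ┃          
                                       ┃          
                                       ┃          
                                       ┃          
━━━━━━━━━━━━━━━━━━━━━━━━━┓             ┃          
                         ┃             ┗━━━━━━━━━━
─────────────────────────┨                        
vel   │City              ┃                        
──────┼──────            ┃                        
dium  │NYC               ┃                        
w     │Berlin            ┃                        
w     │London            ┃                        
gh    │NYC               ┃                        
gh    │Berlin            ┃                        


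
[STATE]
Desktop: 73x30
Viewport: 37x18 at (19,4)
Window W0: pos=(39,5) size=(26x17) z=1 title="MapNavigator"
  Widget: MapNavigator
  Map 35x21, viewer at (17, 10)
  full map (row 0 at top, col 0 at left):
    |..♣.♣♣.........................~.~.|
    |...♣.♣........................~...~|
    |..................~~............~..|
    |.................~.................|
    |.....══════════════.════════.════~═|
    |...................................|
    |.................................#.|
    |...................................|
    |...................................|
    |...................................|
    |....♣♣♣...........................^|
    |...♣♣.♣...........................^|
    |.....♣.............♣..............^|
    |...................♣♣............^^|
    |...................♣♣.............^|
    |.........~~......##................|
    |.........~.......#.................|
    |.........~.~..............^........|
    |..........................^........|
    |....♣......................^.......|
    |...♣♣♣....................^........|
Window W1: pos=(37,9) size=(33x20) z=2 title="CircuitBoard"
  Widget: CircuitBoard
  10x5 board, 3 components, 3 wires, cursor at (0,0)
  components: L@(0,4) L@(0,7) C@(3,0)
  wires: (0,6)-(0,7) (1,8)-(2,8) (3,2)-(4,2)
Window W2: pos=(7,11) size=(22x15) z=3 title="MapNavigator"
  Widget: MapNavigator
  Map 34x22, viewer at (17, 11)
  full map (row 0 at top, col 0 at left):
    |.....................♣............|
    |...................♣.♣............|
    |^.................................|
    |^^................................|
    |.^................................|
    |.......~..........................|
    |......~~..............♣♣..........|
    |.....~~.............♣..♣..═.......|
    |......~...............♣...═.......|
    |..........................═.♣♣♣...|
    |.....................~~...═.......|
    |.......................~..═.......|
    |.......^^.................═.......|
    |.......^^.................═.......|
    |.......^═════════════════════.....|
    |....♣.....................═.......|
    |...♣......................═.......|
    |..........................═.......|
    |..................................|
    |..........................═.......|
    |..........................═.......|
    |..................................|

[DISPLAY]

                                     
                    ┏━━━━━━━━━━━━━━━━
                    ┃ MapNavigator   
                    ┠────────────────
                    ┃══════════════.═
                  ┏━━━━━━━━━━━━━━━━━━
                  ┃ CircuitBoard     
━━━━━━━━━┓        ┠──────────────────
or       ┃        ┃   0 1 2 3 4 5 6 7
─────────┨        ┃0  [.]            
....♣♣...┃        ┃                  
..♣..♣..═┃        ┃1                 
....♣...═┃        ┃                  
........═┃        ┃2                 
...~~...═┃        ┃                  
.....~..═┃        ┃3   C       ·     
........═┃        ┃            │     
........═┃        ┃4           ·     


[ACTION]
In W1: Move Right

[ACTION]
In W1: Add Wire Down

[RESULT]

                                     
                    ┏━━━━━━━━━━━━━━━━
                    ┃ MapNavigator   
                    ┠────────────────
                    ┃══════════════.═
                  ┏━━━━━━━━━━━━━━━━━━
                  ┃ CircuitBoard     
━━━━━━━━━┓        ┠──────────────────
or       ┃        ┃   0 1 2 3 4 5 6 7
─────────┨        ┃0      [.]        
....♣♣...┃        ┃        │         
..♣..♣..═┃        ┃1       ·         
....♣...═┃        ┃                  
........═┃        ┃2                 
...~~...═┃        ┃                  
.....~..═┃        ┃3   C       ·     
........═┃        ┃            │     
........═┃        ┃4           ·     


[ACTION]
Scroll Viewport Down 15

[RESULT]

or       ┃        ┃   0 1 2 3 4 5 6 7
─────────┨        ┃0      [.]        
....♣♣...┃        ┃        │         
..♣..♣..═┃        ┃1       ·         
....♣...═┃        ┃                  
........═┃        ┃2                 
...~~...═┃        ┃                  
.....~..═┃        ┃3   C       ·     
........═┃        ┃            │     
........═┃        ┃4           ·     
═════════┃        ┃Cursor: (0,1)     
........═┃        ┃                  
........═┃        ┃                  
━━━━━━━━━┛        ┃                  
                  ┃                  
                  ┃                  
                  ┗━━━━━━━━━━━━━━━━━━
                                     


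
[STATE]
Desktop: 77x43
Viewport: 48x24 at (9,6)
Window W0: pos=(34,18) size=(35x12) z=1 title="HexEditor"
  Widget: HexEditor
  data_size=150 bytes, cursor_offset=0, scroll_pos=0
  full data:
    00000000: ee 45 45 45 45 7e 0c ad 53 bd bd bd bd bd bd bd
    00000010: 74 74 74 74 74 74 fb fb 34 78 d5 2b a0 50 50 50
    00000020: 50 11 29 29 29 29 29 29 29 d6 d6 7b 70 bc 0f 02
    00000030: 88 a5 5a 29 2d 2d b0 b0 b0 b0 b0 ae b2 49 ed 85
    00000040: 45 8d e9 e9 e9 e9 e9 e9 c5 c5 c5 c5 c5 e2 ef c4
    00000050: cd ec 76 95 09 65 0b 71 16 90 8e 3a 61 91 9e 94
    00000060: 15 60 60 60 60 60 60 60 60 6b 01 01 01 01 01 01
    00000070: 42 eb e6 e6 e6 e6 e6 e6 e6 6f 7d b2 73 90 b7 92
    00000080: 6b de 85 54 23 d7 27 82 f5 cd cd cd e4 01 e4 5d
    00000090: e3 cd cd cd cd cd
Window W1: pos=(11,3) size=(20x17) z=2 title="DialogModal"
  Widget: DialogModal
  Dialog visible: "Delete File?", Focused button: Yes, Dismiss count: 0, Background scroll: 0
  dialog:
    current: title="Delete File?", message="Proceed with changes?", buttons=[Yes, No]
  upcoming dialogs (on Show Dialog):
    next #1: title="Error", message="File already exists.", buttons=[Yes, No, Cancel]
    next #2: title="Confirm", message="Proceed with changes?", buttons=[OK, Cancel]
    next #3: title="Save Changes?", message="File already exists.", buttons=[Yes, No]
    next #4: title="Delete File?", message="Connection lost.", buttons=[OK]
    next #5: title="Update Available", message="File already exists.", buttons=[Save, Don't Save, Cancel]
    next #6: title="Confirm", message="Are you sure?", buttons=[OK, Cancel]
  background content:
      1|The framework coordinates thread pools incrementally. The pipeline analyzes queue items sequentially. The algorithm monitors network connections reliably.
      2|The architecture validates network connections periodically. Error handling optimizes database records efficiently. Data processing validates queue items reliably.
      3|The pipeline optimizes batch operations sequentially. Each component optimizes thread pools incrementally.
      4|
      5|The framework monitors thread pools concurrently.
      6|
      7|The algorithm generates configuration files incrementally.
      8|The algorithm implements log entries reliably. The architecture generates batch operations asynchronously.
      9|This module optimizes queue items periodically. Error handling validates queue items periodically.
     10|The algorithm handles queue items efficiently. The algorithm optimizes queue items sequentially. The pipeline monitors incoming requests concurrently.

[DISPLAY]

  ┃The framework coor┃                          
  ┃The architecture v┃                          
  ┃The pipeline optim┃                          
  ┃                  ┃                          
  ┃Th┌────────────┐ni┃                          
  ┃  │Delete File?│  ┃                          
  ┃Th│Proceed with│ne┃                          
  ┃Th│ [Yes]  No  │pl┃                          
  ┃Th└────────────┘mi┃                          
  ┃The algorithm hand┃                          
  ┃                  ┃                          
  ┃                  ┃                          
  ┃                  ┃   ┏━━━━━━━━━━━━━━━━━━━━━━
  ┗━━━━━━━━━━━━━━━━━━┛   ┃ HexEditor            
                         ┠──────────────────────
                         ┃00000000  EE 45 45 45 
                         ┃00000010  74 74 74 74 
                         ┃00000020  50 11 29 29 
                         ┃00000030  88 a5 5a 29 
                         ┃00000040  45 8d e9 e9 
                         ┃00000050  cd ec 76 95 
                         ┃00000060  15 60 60 60 
                         ┃00000070  42 eb e6 e6 
                         ┗━━━━━━━━━━━━━━━━━━━━━━


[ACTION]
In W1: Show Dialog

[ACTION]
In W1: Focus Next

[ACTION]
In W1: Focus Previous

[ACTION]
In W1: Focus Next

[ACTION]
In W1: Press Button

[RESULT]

  ┃The framework coor┃                          
  ┃The architecture v┃                          
  ┃The pipeline optim┃                          
  ┃                  ┃                          
  ┃The framework moni┃                          
  ┃                  ┃                          
  ┃The algorithm gene┃                          
  ┃The algorithm impl┃                          
  ┃This module optimi┃                          
  ┃The algorithm hand┃                          
  ┃                  ┃                          
  ┃                  ┃                          
  ┃                  ┃   ┏━━━━━━━━━━━━━━━━━━━━━━
  ┗━━━━━━━━━━━━━━━━━━┛   ┃ HexEditor            
                         ┠──────────────────────
                         ┃00000000  EE 45 45 45 
                         ┃00000010  74 74 74 74 
                         ┃00000020  50 11 29 29 
                         ┃00000030  88 a5 5a 29 
                         ┃00000040  45 8d e9 e9 
                         ┃00000050  cd ec 76 95 
                         ┃00000060  15 60 60 60 
                         ┃00000070  42 eb e6 e6 
                         ┗━━━━━━━━━━━━━━━━━━━━━━


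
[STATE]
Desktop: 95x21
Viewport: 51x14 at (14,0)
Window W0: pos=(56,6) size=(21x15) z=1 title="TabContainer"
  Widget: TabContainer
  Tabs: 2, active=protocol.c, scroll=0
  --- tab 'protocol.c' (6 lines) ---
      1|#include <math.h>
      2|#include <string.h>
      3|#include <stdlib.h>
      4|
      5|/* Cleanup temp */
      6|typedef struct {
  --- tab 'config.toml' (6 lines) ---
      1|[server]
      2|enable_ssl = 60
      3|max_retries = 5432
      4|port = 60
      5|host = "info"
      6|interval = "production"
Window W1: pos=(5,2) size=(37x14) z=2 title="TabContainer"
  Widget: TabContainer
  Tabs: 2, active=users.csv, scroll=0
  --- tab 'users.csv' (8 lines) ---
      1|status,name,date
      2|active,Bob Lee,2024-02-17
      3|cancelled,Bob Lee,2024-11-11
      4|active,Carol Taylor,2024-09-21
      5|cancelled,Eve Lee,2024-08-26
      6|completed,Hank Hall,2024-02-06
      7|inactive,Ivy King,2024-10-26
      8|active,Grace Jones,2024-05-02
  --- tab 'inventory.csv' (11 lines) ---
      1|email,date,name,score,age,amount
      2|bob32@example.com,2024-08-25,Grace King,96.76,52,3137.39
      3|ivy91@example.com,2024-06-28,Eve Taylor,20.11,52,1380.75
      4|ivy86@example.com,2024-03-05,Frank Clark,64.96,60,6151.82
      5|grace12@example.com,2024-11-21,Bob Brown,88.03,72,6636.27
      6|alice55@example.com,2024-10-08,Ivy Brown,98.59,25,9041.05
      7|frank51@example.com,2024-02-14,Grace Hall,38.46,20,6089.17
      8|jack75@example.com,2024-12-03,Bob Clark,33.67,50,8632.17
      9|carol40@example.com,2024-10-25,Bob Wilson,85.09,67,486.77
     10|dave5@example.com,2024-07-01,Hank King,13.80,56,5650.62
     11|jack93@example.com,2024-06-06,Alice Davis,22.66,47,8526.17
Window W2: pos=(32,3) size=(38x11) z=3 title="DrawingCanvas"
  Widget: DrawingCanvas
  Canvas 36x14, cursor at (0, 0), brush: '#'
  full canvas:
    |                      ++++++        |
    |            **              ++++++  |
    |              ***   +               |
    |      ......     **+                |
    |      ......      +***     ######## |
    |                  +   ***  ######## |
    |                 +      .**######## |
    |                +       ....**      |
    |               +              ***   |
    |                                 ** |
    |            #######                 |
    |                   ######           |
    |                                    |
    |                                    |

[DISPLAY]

                                                   
                                                   
━━━━━━━━━━━━━━━━━━━━━━━━━━━┓                       
ainer             ┏━━━━━━━━━━━━━━━━━━━━━━━━━━━━━━━━
──────────────────┃ DrawingCanvas                  
sv]│ inventory.csv┠────────────────────────────────
──────────────────┃+                     ++++++    
ame,date          ┃            **              ++++
ob Lee,2024-02-17 ┃              ***   +           
d,Bob Lee,2024-11-┃      ......     **+            
arol Taylor,2024-0┃      ......      +***     #####
d,Eve Lee,2024-08-┃                  +   ***  #####
d,Hank Hall,2024-0┃                 +      .**#####
,Ivy King,2024-10-┗━━━━━━━━━━━━━━━━━━━━━━━━━━━━━━━━


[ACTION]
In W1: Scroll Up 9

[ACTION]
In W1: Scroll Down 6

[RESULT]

                                                   
                                                   
━━━━━━━━━━━━━━━━━━━━━━━━━━━┓                       
ainer             ┏━━━━━━━━━━━━━━━━━━━━━━━━━━━━━━━━
──────────────────┃ DrawingCanvas                  
sv]│ inventory.csv┠────────────────────────────────
──────────────────┃+                     ++++++    
,Ivy King,2024-10-┃            **              ++++
race Jones,2024-05┃              ***   +           
                  ┃      ......     **+            
                  ┃      ......      +***     #####
                  ┃                  +   ***  #####
                  ┃                 +      .**#####
                  ┗━━━━━━━━━━━━━━━━━━━━━━━━━━━━━━━━


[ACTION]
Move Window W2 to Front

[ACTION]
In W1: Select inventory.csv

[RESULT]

                                                   
                                                   
━━━━━━━━━━━━━━━━━━━━━━━━━━━┓                       
ainer             ┏━━━━━━━━━━━━━━━━━━━━━━━━━━━━━━━━
──────────────────┃ DrawingCanvas                  
sv │[inventory.csv┠────────────────────────────────
──────────────────┃+                     ++++++    
te,name,score,age,┃            **              ++++
ample.com,2024-08-┃              ***   +           
ample.com,2024-06-┃      ......     **+            
ample.com,2024-03-┃      ......      +***     #####
example.com,2024-1┃                  +   ***  #####
example.com,2024-1┃                 +      .**#####
example.com,2024-0┗━━━━━━━━━━━━━━━━━━━━━━━━━━━━━━━━


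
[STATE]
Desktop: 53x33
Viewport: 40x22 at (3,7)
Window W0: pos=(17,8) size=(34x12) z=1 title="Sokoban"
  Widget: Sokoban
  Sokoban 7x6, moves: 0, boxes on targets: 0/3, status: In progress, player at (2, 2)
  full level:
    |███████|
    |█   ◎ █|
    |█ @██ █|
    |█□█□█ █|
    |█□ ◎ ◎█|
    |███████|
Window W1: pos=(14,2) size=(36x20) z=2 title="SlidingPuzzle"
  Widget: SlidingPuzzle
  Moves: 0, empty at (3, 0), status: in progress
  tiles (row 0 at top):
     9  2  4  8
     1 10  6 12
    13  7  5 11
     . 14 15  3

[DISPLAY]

           ┃├────┼────┼────┼────┤       
           ┃│  1 │ 10 │  6 │ 12 │       
           ┃├────┼────┼────┼────┤       
           ┃│ 13 │  7 │  5 │ 11 │       
           ┃├────┼────┼────┼────┤       
           ┃│    │ 14 │ 15 │  3 │       
           ┃└────┴────┴────┴────┘       
           ┃Moves: 0                    
           ┃                            
           ┃                            
           ┃                            
           ┃                            
           ┃                            
           ┃                            
           ┗━━━━━━━━━━━━━━━━━━━━━━━━━━━━
                                        
                                        
                                        
                                        
                                        
                                        
                                        


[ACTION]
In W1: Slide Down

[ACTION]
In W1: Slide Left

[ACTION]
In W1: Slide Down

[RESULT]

           ┃├────┼────┼────┼────┤       
           ┃│  1 │    │  6 │ 12 │       
           ┃├────┼────┼────┼────┤       
           ┃│  7 │ 10 │  5 │ 11 │       
           ┃├────┼────┼────┼────┤       
           ┃│ 13 │ 14 │ 15 │  3 │       
           ┃└────┴────┴────┴────┘       
           ┃Moves: 3                    
           ┃                            
           ┃                            
           ┃                            
           ┃                            
           ┃                            
           ┃                            
           ┗━━━━━━━━━━━━━━━━━━━━━━━━━━━━
                                        
                                        
                                        
                                        
                                        
                                        
                                        


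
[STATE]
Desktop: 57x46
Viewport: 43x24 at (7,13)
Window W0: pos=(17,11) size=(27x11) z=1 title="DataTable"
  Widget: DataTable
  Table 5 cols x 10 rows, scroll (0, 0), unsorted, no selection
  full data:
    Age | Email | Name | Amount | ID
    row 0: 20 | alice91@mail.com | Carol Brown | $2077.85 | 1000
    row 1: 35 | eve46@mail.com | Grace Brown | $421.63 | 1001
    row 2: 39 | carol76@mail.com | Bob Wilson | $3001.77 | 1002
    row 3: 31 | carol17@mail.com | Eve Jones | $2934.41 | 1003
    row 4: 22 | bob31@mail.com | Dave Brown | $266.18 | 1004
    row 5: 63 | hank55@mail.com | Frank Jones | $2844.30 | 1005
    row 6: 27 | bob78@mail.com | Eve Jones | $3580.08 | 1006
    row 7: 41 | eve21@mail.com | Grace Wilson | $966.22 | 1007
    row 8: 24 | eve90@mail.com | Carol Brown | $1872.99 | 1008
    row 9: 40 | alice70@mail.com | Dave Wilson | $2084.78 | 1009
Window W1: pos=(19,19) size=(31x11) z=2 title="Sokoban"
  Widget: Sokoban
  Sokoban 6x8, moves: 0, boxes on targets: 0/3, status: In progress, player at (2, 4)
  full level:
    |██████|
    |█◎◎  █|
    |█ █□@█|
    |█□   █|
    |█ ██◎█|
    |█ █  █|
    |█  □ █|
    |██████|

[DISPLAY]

          ┠─────────────────────────┨      
          ┃Age│Email           │Name┃      
          ┃───┼────────────────┼────┃      
          ┃20 │alice91@mail.com│Caro┃      
          ┃35 │eve46@mail.com  │Grac┃      
          ┃39 │carol76@mail.com│Bob ┃      
          ┃3┏━━━━━━━━━━━━━━━━━━━━━━━━━━━━━┓
          ┃2┃ Sokoban                     ┃
          ┗━┠─────────────────────────────┨
            ┃██████                       ┃
            ┃█◎◎  █                       ┃
            ┃█ █□@█                       ┃
            ┃█□   █                       ┃
            ┃█ ██◎█                       ┃
            ┃█ █  █                       ┃
            ┃█  □ █                       ┃
            ┗━━━━━━━━━━━━━━━━━━━━━━━━━━━━━┛
                                           
                                           
                                           
                                           
                                           
                                           
                                           


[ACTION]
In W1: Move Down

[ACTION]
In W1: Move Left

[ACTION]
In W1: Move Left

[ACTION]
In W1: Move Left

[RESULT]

          ┠─────────────────────────┨      
          ┃Age│Email           │Name┃      
          ┃───┼────────────────┼────┃      
          ┃20 │alice91@mail.com│Caro┃      
          ┃35 │eve46@mail.com  │Grac┃      
          ┃39 │carol76@mail.com│Bob ┃      
          ┃3┏━━━━━━━━━━━━━━━━━━━━━━━━━━━━━┓
          ┃2┃ Sokoban                     ┃
          ┗━┠─────────────────────────────┨
            ┃██████                       ┃
            ┃█◎◎  █                       ┃
            ┃█ █□ █                       ┃
            ┃█□@  █                       ┃
            ┃█ ██◎█                       ┃
            ┃█ █  █                       ┃
            ┃█  □ █                       ┃
            ┗━━━━━━━━━━━━━━━━━━━━━━━━━━━━━┛
                                           
                                           
                                           
                                           
                                           
                                           
                                           


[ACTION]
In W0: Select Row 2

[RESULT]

          ┠─────────────────────────┨      
          ┃Age│Email           │Name┃      
          ┃───┼────────────────┼────┃      
          ┃20 │alice91@mail.com│Caro┃      
          ┃35 │eve46@mail.com  │Grac┃      
          ┃>9 │carol76@mail.com│Bob ┃      
          ┃3┏━━━━━━━━━━━━━━━━━━━━━━━━━━━━━┓
          ┃2┃ Sokoban                     ┃
          ┗━┠─────────────────────────────┨
            ┃██████                       ┃
            ┃█◎◎  █                       ┃
            ┃█ █□ █                       ┃
            ┃█□@  █                       ┃
            ┃█ ██◎█                       ┃
            ┃█ █  █                       ┃
            ┃█  □ █                       ┃
            ┗━━━━━━━━━━━━━━━━━━━━━━━━━━━━━┛
                                           
                                           
                                           
                                           
                                           
                                           
                                           
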